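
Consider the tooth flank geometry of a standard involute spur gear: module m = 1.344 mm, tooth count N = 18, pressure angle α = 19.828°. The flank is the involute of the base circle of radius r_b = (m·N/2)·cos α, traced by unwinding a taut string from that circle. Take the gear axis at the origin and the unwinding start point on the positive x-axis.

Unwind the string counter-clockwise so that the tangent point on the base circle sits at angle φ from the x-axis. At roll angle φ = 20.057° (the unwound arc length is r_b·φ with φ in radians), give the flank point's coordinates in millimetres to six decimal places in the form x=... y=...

x=12.054875 y=0.160723

pitch radius r_p = m·N/2 = 1.344·18/2 = 12.096000
base radius r_b = r_p·cos α = 12.096000·cos 19.828° = 11.378890
roll angle φ = 20.057° = 0.35006069 rad
x = r_b·(cos φ + φ·sin φ) = 11.378890·(0.93935190 + 0.35006069·0.34295482) = 12.054875
y = r_b·(sin φ − φ·cos φ) = 11.378890·(0.34295482 − 0.35006069·0.93935190) = 0.160723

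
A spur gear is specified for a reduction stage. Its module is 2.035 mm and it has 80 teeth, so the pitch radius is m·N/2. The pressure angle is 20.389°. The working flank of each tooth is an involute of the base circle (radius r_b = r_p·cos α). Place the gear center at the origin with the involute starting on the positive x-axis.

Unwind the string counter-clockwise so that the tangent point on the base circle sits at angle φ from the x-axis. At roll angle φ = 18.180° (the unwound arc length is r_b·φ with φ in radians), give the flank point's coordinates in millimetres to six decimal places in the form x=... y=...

pitch radius r_p = m·N/2 = 2.035·80/2 = 81.400000
base radius r_b = r_p·cos α = 81.400000·cos 20.389° = 76.300200
roll angle φ = 18.180° = 0.31730086 rad
x = r_b·(cos φ + φ·sin φ) = 76.300200·(0.95008102 + 0.31730086·0.31200330) = 80.045009
y = r_b·(sin φ − φ·cos φ) = 76.300200·(0.31200330 − 0.31730086·0.95008102) = 0.804339

x=80.045009 y=0.804339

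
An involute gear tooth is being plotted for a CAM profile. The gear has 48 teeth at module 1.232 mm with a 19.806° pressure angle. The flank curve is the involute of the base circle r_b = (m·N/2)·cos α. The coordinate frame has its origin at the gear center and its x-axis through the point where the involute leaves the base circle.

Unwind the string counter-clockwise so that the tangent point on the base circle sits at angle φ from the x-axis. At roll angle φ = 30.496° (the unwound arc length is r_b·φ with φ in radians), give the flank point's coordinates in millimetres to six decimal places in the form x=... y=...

x=31.484687 y=1.359021

pitch radius r_p = m·N/2 = 1.232·48/2 = 29.568000
base radius r_b = r_p·cos α = 29.568000·cos 19.806° = 27.818914
roll angle φ = 30.496° = 0.53225561 rad
x = r_b·(cos φ + φ·sin φ) = 27.818914·(0.86166459 + 0.53225561·0.50747821) = 31.484687
y = r_b·(sin φ − φ·cos φ) = 27.818914·(0.50747821 − 0.53225561·0.86166459) = 1.359021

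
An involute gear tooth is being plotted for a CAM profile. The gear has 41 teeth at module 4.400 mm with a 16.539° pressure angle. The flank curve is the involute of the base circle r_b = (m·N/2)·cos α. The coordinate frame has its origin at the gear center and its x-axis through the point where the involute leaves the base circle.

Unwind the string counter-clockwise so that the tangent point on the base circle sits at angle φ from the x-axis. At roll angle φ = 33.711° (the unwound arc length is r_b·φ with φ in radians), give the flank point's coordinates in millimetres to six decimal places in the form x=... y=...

x=100.164128 y=5.669858

pitch radius r_p = m·N/2 = 4.400·41/2 = 90.200000
base radius r_b = r_p·cos α = 90.200000·cos 16.539° = 86.468082
roll angle φ = 33.711° = 0.58836794 rad
x = r_b·(cos φ + φ·sin φ) = 86.468082·(0.83184758 + 0.58836794·0.55500414) = 100.164128
y = r_b·(sin φ − φ·cos φ) = 86.468082·(0.55500414 − 0.58836794·0.83184758) = 5.669858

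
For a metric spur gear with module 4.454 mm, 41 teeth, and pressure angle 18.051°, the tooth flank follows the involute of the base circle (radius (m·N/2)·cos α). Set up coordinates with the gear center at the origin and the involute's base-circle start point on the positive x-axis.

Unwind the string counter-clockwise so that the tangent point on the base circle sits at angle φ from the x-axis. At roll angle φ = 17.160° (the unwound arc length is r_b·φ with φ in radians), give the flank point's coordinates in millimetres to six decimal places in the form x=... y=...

x=90.619624 y=0.770454

pitch radius r_p = m·N/2 = 4.454·41/2 = 91.307000
base radius r_b = r_p·cos α = 91.307000·cos 18.051° = 86.812968
roll angle φ = 17.160° = 0.29949850 rad
x = r_b·(cos φ + φ·sin φ) = 86.812968·(0.95548457 + 0.29949850·0.29504107) = 90.619624
y = r_b·(sin φ − φ·cos φ) = 86.812968·(0.29504107 − 0.29949850·0.95548457) = 0.770454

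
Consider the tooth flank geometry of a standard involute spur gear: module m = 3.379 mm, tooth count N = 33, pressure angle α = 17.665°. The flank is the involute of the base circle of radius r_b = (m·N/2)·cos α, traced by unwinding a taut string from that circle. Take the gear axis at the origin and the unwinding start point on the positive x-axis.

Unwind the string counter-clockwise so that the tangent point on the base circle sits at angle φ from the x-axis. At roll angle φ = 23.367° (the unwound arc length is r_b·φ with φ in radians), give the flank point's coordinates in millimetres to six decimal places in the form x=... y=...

pitch radius r_p = m·N/2 = 3.379·33/2 = 55.753500
base radius r_b = r_p·cos α = 55.753500·cos 17.665° = 53.124557
roll angle φ = 23.367° = 0.40783109 rad
x = r_b·(cos φ + φ·sin φ) = 53.124557·(0.91798321 + 0.40783109·0.39661924) = 57.360542
y = r_b·(sin φ − φ·cos φ) = 53.124557·(0.39661924 − 0.40783109·0.91798321) = 1.181338

x=57.360542 y=1.181338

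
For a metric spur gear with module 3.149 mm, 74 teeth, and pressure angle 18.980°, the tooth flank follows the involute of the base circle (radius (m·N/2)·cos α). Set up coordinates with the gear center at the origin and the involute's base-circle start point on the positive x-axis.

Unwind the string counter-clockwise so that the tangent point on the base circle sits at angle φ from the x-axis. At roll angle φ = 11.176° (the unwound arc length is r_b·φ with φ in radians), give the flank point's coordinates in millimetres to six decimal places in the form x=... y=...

pitch radius r_p = m·N/2 = 3.149·74/2 = 116.513000
base radius r_b = r_p·cos α = 116.513000·cos 18.980° = 110.178440
roll angle φ = 11.176° = 0.19505800 rad
x = r_b·(cos φ + φ·sin φ) = 110.178440·(0.98103643 + 0.19505800·0.19382343) = 112.254559
y = r_b·(sin φ − φ·cos φ) = 110.178440·(0.19382343 − 0.19505800·0.98103643) = 0.271527

x=112.254559 y=0.271527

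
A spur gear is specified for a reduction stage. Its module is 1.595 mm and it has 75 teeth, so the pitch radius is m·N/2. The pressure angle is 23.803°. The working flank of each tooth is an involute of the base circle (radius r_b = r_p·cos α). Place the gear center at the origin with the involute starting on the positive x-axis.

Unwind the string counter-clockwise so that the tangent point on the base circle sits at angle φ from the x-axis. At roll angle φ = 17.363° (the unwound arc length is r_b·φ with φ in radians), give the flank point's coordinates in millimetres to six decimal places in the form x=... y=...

x=57.180166 y=0.503009

pitch radius r_p = m·N/2 = 1.595·75/2 = 59.812500
base radius r_b = r_p·cos α = 59.812500·cos 23.803° = 54.724761
roll angle φ = 17.363° = 0.30304152 rad
x = r_b·(cos φ + φ·sin φ) = 54.724761·(0.95443324 + 0.30304152·0.29842451) = 57.180166
y = r_b·(sin φ − φ·cos φ) = 54.724761·(0.29842451 − 0.30304152·0.95443324) = 0.503009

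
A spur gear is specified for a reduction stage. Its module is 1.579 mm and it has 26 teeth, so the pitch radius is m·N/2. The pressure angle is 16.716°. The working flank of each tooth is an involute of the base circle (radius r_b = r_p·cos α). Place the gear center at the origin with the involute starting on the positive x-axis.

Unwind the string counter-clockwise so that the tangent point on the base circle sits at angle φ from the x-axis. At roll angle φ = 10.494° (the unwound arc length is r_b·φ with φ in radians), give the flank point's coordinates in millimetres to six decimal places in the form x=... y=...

x=19.986561 y=0.040128

pitch radius r_p = m·N/2 = 1.579·26/2 = 20.527000
base radius r_b = r_p·cos α = 20.527000·cos 16.716° = 19.659574
roll angle φ = 10.494° = 0.18315485 rad
x = r_b·(cos φ + φ·sin φ) = 19.659574·(0.98327399 + 0.18315485·0.18213256) = 19.986561
y = r_b·(sin φ − φ·cos φ) = 19.659574·(0.18213256 − 0.18315485·0.98327399) = 0.040128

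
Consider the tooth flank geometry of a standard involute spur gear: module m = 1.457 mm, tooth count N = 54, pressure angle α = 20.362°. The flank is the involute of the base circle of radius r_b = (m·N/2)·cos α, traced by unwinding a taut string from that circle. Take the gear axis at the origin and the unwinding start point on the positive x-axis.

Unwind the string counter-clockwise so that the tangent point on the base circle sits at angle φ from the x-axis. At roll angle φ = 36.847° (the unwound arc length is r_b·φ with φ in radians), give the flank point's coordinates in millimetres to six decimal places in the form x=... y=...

pitch radius r_p = m·N/2 = 1.457·54/2 = 39.339000
base radius r_b = r_p·cos α = 39.339000·cos 20.362° = 36.880823
roll angle φ = 36.847° = 0.64310147 rad
x = r_b·(cos φ + φ·sin φ) = 36.880823·(0.80023972 + 0.64310147·0.59968024) = 43.736782
y = r_b·(sin φ − φ·cos φ) = 36.880823·(0.59968024 − 0.64310147·0.80023972) = 3.136526

x=43.736782 y=3.136526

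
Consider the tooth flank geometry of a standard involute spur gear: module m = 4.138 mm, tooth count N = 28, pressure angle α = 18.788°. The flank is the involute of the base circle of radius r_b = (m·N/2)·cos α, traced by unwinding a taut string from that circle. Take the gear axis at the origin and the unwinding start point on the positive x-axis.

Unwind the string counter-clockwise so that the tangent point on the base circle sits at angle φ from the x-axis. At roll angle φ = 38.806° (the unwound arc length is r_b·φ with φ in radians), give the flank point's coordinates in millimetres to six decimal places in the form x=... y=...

x=66.018348 y=5.423648

pitch radius r_p = m·N/2 = 4.138·28/2 = 57.932000
base radius r_b = r_p·cos α = 57.932000·cos 18.788° = 54.845194
roll angle φ = 38.806° = 0.67729247 rad
x = r_b·(cos φ + φ·sin φ) = 54.845194·(0.77927234 + 0.67729247·0.62668542) = 66.018348
y = r_b·(sin φ − φ·cos φ) = 54.845194·(0.62668542 − 0.67729247·0.77927234) = 5.423648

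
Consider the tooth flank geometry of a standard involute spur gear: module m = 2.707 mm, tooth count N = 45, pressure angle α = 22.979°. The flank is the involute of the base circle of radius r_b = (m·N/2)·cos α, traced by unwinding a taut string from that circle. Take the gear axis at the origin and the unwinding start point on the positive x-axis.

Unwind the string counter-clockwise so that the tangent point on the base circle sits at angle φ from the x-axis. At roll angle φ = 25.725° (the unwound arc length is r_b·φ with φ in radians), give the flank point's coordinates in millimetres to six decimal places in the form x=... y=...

x=61.444670 y=1.657911

pitch radius r_p = m·N/2 = 2.707·45/2 = 60.907500
base radius r_b = r_p·cos α = 60.907500·cos 22.979° = 56.074368
roll angle φ = 25.725° = 0.44898595 rad
x = r_b·(cos φ + φ·sin φ) = 56.074368·(0.90088772 + 0.44898595·0.43405221) = 61.444670
y = r_b·(sin φ − φ·cos φ) = 56.074368·(0.43405221 − 0.44898595·0.90088772) = 1.657911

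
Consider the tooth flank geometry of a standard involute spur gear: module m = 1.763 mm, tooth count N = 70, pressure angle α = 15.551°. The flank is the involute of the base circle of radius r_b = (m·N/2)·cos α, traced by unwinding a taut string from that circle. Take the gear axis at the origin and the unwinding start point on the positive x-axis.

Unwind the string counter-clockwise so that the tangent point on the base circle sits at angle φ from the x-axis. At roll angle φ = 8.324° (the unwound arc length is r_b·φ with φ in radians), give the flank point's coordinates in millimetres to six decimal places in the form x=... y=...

x=60.070163 y=0.060634

pitch radius r_p = m·N/2 = 1.763·70/2 = 61.705000
base radius r_b = r_p·cos α = 61.705000·cos 15.551° = 59.446116
roll angle φ = 8.324° = 0.14528121 rad
x = r_b·(cos φ + φ·sin φ) = 59.446116·(0.98946523 + 0.14528121·0.14477068) = 60.070163
y = r_b·(sin φ − φ·cos φ) = 59.446116·(0.14477068 − 0.14528121·0.98946523) = 0.060634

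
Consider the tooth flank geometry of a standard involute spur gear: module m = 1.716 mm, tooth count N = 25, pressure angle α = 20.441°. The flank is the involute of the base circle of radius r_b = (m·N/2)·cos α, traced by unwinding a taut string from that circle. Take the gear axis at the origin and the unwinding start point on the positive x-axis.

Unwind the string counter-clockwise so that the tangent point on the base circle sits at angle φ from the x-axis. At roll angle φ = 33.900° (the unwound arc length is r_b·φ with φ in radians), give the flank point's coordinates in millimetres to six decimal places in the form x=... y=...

pitch radius r_p = m·N/2 = 1.716·25/2 = 21.450000
base radius r_b = r_p·cos α = 21.450000·cos 20.441° = 20.099343
roll angle φ = 33.900° = 0.59166662 rad
x = r_b·(cos φ + φ·sin φ) = 20.099343·(0.83001229 + 0.59166662·0.55774511) = 23.315468
y = r_b·(sin φ − φ·cos φ) = 20.099343·(0.55774511 − 0.59166662·0.83001229) = 1.339713

x=23.315468 y=1.339713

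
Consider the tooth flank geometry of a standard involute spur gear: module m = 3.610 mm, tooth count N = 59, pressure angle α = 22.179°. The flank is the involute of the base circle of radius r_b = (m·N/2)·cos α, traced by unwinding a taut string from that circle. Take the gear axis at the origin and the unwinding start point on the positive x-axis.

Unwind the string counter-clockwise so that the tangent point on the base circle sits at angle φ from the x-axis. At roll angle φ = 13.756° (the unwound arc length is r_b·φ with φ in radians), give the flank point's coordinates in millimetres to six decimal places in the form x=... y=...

x=101.416696 y=0.452300

pitch radius r_p = m·N/2 = 3.610·59/2 = 106.495000
base radius r_b = r_p·cos α = 106.495000·cos 22.179° = 98.615329
roll angle φ = 13.756° = 0.24008749 rad
x = r_b·(cos φ + φ·sin φ) = 98.615329·(0.97131717 + 0.24008749·0.23778761) = 101.416696
y = r_b·(sin φ − φ·cos φ) = 98.615329·(0.23778761 − 0.24008749·0.97131717) = 0.452300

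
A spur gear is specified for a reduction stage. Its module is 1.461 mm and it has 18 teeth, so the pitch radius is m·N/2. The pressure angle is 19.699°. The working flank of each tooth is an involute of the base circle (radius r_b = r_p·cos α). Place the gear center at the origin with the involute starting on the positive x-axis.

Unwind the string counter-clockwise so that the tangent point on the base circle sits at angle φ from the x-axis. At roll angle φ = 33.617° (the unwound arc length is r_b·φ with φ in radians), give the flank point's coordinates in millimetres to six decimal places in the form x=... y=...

pitch radius r_p = m·N/2 = 1.461·18/2 = 13.149000
base radius r_b = r_p·cos α = 13.149000·cos 19.699° = 12.379474
roll angle φ = 33.617° = 0.58672733 rad
x = r_b·(cos φ + φ·sin φ) = 12.379474·(0.83275701 + 0.58672733·0.55363866) = 14.330379
y = r_b·(sin φ − φ·cos φ) = 12.379474·(0.55363866 − 0.58672733·0.83275701) = 0.805128

x=14.330379 y=0.805128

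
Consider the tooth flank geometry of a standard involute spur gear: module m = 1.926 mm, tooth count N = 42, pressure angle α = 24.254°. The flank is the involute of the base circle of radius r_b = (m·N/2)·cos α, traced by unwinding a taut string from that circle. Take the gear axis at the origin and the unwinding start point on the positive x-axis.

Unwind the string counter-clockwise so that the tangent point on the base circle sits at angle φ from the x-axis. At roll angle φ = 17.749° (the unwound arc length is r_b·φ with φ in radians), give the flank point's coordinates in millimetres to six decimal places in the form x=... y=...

x=38.603104 y=0.361912

pitch radius r_p = m·N/2 = 1.926·42/2 = 40.446000
base radius r_b = r_p·cos α = 40.446000·cos 24.254° = 36.875968
roll angle φ = 17.749° = 0.30977849 rad
x = r_b·(cos φ + φ·sin φ) = 36.875968·(0.95240112 + 0.30977849·0.30484768) = 38.603104
y = r_b·(sin φ − φ·cos φ) = 36.875968·(0.30484768 − 0.30977849·0.95240112) = 0.361912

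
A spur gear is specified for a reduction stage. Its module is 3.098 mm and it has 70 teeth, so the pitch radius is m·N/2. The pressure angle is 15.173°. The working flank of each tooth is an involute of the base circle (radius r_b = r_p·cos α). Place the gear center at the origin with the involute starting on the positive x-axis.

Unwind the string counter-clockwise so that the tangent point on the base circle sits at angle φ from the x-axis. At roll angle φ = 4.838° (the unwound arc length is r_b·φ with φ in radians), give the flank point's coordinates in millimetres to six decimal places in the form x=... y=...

pitch radius r_p = m·N/2 = 3.098·70/2 = 108.430000
base radius r_b = r_p·cos α = 108.430000·cos 15.173° = 104.650124
roll angle φ = 4.838° = 0.08443903 rad
x = r_b·(cos φ + φ·sin φ) = 104.650124·(0.99643714 + 0.08443903·0.08433872) = 105.022534
y = r_b·(sin φ − φ·cos φ) = 104.650124·(0.08433872 − 0.08443903·0.99643714) = 0.020986

x=105.022534 y=0.020986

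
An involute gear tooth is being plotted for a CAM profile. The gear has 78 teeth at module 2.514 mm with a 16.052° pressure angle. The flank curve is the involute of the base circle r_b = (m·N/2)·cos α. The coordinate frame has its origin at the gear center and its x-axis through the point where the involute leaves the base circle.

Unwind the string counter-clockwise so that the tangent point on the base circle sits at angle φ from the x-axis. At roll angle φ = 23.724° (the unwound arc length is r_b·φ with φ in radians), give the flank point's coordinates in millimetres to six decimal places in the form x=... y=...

pitch radius r_p = m·N/2 = 2.514·78/2 = 98.046000
base radius r_b = r_p·cos α = 98.046000·cos 16.052° = 94.223298
roll angle φ = 23.724° = 0.41406191 rad
x = r_b·(cos φ + φ·sin φ) = 94.223298·(0.91549415 + 0.41406191·0.40233129) = 101.957543
y = r_b·(sin φ − φ·cos φ) = 94.223298·(0.40233129 − 0.41406191·0.91549415) = 2.191637

x=101.957543 y=2.191637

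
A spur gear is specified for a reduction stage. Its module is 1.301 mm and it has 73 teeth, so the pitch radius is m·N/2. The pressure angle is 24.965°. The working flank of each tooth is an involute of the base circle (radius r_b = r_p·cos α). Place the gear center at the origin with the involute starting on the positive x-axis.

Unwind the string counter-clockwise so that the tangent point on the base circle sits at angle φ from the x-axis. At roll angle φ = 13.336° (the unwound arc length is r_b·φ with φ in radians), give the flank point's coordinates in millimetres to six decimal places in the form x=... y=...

x=44.200015 y=0.179971

pitch radius r_p = m·N/2 = 1.301·73/2 = 47.486500
base radius r_b = r_p·cos α = 47.486500·cos 24.965° = 43.049636
roll angle φ = 13.336° = 0.23275711 rad
x = r_b·(cos φ + φ·sin φ) = 43.049636·(0.97303414 + 0.23275711·0.23066116) = 44.200015
y = r_b·(sin φ − φ·cos φ) = 43.049636·(0.23066116 − 0.23275711·0.97303414) = 0.179971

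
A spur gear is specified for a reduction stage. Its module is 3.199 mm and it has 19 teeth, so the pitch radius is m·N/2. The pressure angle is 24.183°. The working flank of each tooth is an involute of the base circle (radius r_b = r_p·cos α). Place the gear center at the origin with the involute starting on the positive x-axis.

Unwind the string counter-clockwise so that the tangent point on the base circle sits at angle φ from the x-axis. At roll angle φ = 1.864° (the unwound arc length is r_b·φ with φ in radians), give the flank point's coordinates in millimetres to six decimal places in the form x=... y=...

pitch radius r_p = m·N/2 = 3.199·19/2 = 30.390500
base radius r_b = r_p·cos α = 30.390500·cos 24.183° = 27.723481
roll angle φ = 1.864° = 0.03253294 rad
x = r_b·(cos φ + φ·sin φ) = 27.723481·(0.99947085 + 0.03253294·0.03252720) = 27.738149
y = r_b·(sin φ − φ·cos φ) = 27.723481·(0.03252720 − 0.03253294·0.99947085) = 0.000318

x=27.738149 y=0.000318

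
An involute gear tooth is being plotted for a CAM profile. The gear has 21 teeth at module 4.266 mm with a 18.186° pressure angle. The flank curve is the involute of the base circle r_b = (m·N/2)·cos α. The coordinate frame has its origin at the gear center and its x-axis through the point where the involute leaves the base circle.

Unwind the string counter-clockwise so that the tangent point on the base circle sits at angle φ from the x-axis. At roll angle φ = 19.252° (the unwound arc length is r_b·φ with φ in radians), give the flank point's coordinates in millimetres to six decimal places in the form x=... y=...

x=44.890460 y=0.532087

pitch radius r_p = m·N/2 = 4.266·21/2 = 44.793000
base radius r_b = r_p·cos α = 44.793000·cos 18.186° = 42.555515
roll angle φ = 19.252° = 0.33601079 rad
x = r_b·(cos φ + φ·sin φ) = 42.555515·(0.94407751 + 0.33601079·0.32972360) = 44.890460
y = r_b·(sin φ − φ·cos φ) = 42.555515·(0.32972360 − 0.33601079·0.94407751) = 0.532087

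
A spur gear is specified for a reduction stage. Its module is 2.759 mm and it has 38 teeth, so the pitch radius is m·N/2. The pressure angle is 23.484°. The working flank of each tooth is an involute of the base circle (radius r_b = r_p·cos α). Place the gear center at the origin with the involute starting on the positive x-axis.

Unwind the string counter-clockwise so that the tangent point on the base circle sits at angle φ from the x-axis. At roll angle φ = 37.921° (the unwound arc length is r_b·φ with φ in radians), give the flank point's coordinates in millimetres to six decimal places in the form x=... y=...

x=57.483911 y=4.445919

pitch radius r_p = m·N/2 = 2.759·38/2 = 52.421000
base radius r_b = r_p·cos α = 52.421000·cos 23.484° = 48.079041
roll angle φ = 37.921° = 0.66184631 rad
x = r_b·(cos φ + φ·sin φ) = 48.079041·(0.78885888 + 0.66184631·0.61457437) = 57.483911
y = r_b·(sin φ − φ·cos φ) = 48.079041·(0.61457437 − 0.66184631·0.78885888) = 4.445919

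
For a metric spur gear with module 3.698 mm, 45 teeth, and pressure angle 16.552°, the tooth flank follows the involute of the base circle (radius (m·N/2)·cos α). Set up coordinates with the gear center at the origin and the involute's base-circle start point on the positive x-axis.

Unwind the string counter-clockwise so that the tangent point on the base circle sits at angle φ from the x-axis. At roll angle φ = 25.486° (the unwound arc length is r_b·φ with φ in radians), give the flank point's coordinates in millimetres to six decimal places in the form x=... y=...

x=87.261461 y=2.293865

pitch radius r_p = m·N/2 = 3.698·45/2 = 83.205000
base radius r_b = r_p·cos α = 83.205000·cos 16.552° = 79.757116
roll angle φ = 25.486° = 0.44481461 rad
x = r_b·(cos φ + φ·sin φ) = 79.757116·(0.90269045 + 0.44481461·0.43029054) = 87.261461
y = r_b·(sin φ − φ·cos φ) = 79.757116·(0.43029054 − 0.44481461·0.90269045) = 2.293865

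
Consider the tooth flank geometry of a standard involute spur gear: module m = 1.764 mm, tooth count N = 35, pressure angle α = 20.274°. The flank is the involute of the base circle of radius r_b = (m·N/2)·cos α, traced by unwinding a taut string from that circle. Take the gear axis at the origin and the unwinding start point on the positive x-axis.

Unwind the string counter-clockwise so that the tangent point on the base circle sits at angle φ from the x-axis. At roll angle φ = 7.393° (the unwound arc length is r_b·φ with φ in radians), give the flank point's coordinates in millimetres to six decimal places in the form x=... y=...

x=29.197547 y=0.020702

pitch radius r_p = m·N/2 = 1.764·35/2 = 30.870000
base radius r_b = r_p·cos α = 30.870000·cos 20.274° = 28.957488
roll angle φ = 7.393° = 0.12903219 rad
x = r_b·(cos φ + φ·sin φ) = 28.957488·(0.99168689 + 0.12903219·0.12867444) = 29.197547
y = r_b·(sin φ − φ·cos φ) = 28.957488·(0.12867444 − 0.12903219·0.99168689) = 0.020702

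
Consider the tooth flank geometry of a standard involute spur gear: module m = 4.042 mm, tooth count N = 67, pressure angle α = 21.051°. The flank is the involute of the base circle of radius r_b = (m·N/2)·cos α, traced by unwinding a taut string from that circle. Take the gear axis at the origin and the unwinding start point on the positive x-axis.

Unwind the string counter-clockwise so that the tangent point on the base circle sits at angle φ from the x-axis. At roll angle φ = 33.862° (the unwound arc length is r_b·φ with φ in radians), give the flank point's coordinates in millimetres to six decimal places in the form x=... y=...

pitch radius r_p = m·N/2 = 4.042·67/2 = 135.407000
base radius r_b = r_p·cos α = 135.407000·cos 21.051° = 126.370081
roll angle φ = 33.862° = 0.59100339 rad
x = r_b·(cos φ + φ·sin φ) = 126.370081·(0.83038201 + 0.59100339·0.55719450) = 146.549596
y = r_b·(sin φ − φ·cos φ) = 126.370081·(0.55719450 − 0.59100339·0.83038201) = 8.395512

x=146.549596 y=8.395512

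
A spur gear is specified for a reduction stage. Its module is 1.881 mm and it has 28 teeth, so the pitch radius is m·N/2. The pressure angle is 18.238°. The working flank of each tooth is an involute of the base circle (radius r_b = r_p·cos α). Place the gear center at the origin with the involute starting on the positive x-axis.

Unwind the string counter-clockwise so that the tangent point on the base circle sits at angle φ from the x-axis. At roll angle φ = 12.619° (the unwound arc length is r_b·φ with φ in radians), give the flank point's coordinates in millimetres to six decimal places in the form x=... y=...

x=25.610374 y=0.088636

pitch radius r_p = m·N/2 = 1.881·28/2 = 26.334000
base radius r_b = r_p·cos α = 26.334000·cos 18.238° = 25.011103
roll angle φ = 12.619° = 0.22024310 rad
x = r_b·(cos φ + φ·sin φ) = 25.011103·(0.97584437 + 0.22024310·0.21846686) = 25.610374
y = r_b·(sin φ − φ·cos φ) = 25.011103·(0.21846686 − 0.22024310·0.97584437) = 0.088636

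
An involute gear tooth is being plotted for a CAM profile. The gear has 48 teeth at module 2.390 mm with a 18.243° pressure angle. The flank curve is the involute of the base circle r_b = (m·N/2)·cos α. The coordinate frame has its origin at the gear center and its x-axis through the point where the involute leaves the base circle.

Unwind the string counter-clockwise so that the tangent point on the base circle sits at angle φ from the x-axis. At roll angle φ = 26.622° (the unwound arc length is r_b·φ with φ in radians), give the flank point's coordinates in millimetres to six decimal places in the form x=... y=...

x=60.043892 y=1.782545

pitch radius r_p = m·N/2 = 2.390·48/2 = 57.360000
base radius r_b = r_p·cos α = 57.360000·cos 18.243° = 54.476936
roll angle φ = 26.622° = 0.46464155 rad
x = r_b·(cos φ + φ·sin φ) = 54.476936·(0.89398224 + 0.46464155·0.44810239) = 60.043892
y = r_b·(sin φ − φ·cos φ) = 54.476936·(0.44810239 − 0.46464155·0.89398224) = 1.782545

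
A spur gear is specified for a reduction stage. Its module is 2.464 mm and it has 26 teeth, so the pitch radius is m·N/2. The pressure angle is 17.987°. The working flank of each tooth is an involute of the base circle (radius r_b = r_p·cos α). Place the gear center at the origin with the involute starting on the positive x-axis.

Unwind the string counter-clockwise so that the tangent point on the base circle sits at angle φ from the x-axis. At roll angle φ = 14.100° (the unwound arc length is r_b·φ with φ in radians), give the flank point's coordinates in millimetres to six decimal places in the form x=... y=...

x=31.375107 y=0.150438

pitch radius r_p = m·N/2 = 2.464·26/2 = 32.032000
base radius r_b = r_p·cos α = 32.032000·cos 17.987° = 30.466487
roll angle φ = 14.100° = 0.24609142 rad
x = r_b·(cos φ + φ·sin φ) = 30.466487·(0.96987202 + 0.24609142·0.24361501) = 31.375107
y = r_b·(sin φ − φ·cos φ) = 30.466487·(0.24361501 − 0.24609142·0.96987202) = 0.150438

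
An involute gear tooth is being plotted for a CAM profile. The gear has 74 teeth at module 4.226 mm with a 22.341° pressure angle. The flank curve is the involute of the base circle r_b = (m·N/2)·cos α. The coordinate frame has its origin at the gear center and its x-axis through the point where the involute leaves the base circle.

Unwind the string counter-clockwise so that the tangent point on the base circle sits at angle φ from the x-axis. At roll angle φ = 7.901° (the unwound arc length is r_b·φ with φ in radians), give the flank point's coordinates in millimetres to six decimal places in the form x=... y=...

x=145.993712 y=0.126175

pitch radius r_p = m·N/2 = 4.226·74/2 = 156.362000
base radius r_b = r_p·cos α = 156.362000·cos 22.341° = 144.625147
roll angle φ = 7.901° = 0.13789846 rad
x = r_b·(cos φ + φ·sin φ) = 144.625147·(0.99050706 + 0.13789846·0.13746183) = 145.993712
y = r_b·(sin φ − φ·cos φ) = 144.625147·(0.13746183 − 0.13789846·0.99050706) = 0.126175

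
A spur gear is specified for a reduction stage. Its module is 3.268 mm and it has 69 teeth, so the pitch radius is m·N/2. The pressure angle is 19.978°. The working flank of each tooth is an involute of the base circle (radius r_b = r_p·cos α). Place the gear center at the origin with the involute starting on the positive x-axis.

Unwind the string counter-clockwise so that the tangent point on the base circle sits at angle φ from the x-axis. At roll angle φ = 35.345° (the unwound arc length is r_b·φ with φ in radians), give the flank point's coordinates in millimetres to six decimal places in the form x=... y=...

x=124.245172 y=7.980397

pitch radius r_p = m·N/2 = 3.268·69/2 = 112.746000
base radius r_b = r_p·cos α = 112.746000·cos 19.978° = 105.961383
roll angle φ = 35.345° = 0.61688662 rad
x = r_b·(cos φ + φ·sin φ) = 105.961383·(0.81568349 + 0.61688662·0.57849844) = 124.245172
y = r_b·(sin φ − φ·cos φ) = 105.961383·(0.57849844 − 0.61688662·0.81568349) = 7.980397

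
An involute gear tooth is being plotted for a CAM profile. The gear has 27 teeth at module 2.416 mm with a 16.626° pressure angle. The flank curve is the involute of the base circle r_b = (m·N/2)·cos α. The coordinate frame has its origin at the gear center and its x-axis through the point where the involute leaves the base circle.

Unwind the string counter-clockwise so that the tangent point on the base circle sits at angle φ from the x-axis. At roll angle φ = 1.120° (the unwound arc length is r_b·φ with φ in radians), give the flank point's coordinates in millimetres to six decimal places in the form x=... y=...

x=31.258388 y=0.000078

pitch radius r_p = m·N/2 = 2.416·27/2 = 32.616000
base radius r_b = r_p·cos α = 32.616000·cos 16.626° = 31.252417
roll angle φ = 1.120° = 0.01954769 rad
x = r_b·(cos φ + φ·sin φ) = 31.252417·(0.99980895 + 0.01954769·0.01954644) = 31.258388
y = r_b·(sin φ − φ·cos φ) = 31.252417·(0.01954644 − 0.01954769·0.99980895) = 0.000078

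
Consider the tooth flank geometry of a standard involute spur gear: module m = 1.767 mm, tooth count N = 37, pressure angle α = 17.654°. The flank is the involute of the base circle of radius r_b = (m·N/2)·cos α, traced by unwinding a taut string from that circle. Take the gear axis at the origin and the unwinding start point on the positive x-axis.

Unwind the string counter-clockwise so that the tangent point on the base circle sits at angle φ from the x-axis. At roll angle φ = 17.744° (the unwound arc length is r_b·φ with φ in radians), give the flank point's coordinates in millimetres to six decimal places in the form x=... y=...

pitch radius r_p = m·N/2 = 1.767·37/2 = 32.689500
base radius r_b = r_p·cos α = 32.689500·cos 17.654° = 31.149997
roll angle φ = 17.744° = 0.30969122 rad
x = r_b·(cos φ + φ·sin φ) = 31.149997·(0.95242772 + 0.30969122·0.30476456) = 32.608148
y = r_b·(sin φ − φ·cos φ) = 31.149997·(0.30476456 − 0.30969122·0.95242772) = 0.305459

x=32.608148 y=0.305459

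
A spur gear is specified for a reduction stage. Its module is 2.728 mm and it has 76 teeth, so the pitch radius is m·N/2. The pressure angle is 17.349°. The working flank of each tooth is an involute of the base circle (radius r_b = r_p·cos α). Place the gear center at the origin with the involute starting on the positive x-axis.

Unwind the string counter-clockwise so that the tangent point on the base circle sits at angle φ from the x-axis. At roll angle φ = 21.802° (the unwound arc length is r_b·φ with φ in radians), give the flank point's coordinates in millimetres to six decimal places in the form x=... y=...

x=105.854177 y=1.791040

pitch radius r_p = m·N/2 = 2.728·76/2 = 103.664000
base radius r_b = r_p·cos α = 103.664000·cos 17.349° = 98.947924
roll angle φ = 21.802° = 0.38051668 rad
x = r_b·(cos φ + φ·sin φ) = 98.947924·(0.92847286 + 0.38051668·0.37140025) = 105.854177
y = r_b·(sin φ − φ·cos φ) = 98.947924·(0.37140025 − 0.38051668·0.92847286) = 1.791040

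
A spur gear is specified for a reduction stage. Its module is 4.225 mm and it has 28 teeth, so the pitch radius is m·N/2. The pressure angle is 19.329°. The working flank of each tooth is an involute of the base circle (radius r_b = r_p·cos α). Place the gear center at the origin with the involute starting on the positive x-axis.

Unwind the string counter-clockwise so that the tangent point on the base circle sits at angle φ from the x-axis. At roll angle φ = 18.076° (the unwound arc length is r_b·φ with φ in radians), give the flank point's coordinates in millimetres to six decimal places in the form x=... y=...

pitch radius r_p = m·N/2 = 4.225·28/2 = 59.150000
base radius r_b = r_p·cos α = 59.150000·cos 19.329° = 55.815924
roll angle φ = 18.076° = 0.31548572 rad
x = r_b·(cos φ + φ·sin φ) = 55.815924·(0.95064578 + 0.31548572·0.31027825) = 58.524902
y = r_b·(sin φ − φ·cos φ) = 55.815924·(0.31027825 − 0.31548572·0.95064578) = 0.578425

x=58.524902 y=0.578425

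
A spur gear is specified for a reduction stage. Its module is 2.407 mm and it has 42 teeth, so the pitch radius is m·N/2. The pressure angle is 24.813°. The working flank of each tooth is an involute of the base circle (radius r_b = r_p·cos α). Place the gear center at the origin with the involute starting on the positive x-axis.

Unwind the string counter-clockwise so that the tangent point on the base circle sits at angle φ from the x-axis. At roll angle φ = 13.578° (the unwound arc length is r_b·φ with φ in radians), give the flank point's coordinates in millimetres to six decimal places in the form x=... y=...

x=47.150910 y=0.202398

pitch radius r_p = m·N/2 = 2.407·42/2 = 50.547000
base radius r_b = r_p·cos α = 50.547000·cos 24.813° = 45.880616
roll angle φ = 13.578° = 0.23698081 rad
x = r_b·(cos φ + φ·sin φ) = 45.880616·(0.97205122 + 0.23698081·0.23476889) = 47.150910
y = r_b·(sin φ − φ·cos φ) = 45.880616·(0.23476889 − 0.23698081·0.97205122) = 0.202398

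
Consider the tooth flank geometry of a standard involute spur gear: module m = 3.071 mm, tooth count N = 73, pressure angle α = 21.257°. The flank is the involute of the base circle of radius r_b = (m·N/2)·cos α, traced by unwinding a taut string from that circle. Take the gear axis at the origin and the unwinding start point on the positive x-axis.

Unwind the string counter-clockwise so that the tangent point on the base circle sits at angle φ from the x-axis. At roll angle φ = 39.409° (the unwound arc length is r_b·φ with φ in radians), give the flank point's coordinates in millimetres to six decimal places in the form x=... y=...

x=126.329308 y=10.803930

pitch radius r_p = m·N/2 = 3.071·73/2 = 112.091500
base radius r_b = r_p·cos α = 112.091500·cos 21.257° = 104.465196
roll angle φ = 39.409° = 0.68781680 rad
x = r_b·(cos φ + φ·sin φ) = 104.465196·(0.77263386 + 0.68781680·0.63485189) = 126.329308
y = r_b·(sin φ − φ·cos φ) = 104.465196·(0.63485189 − 0.68781680·0.77263386) = 10.803930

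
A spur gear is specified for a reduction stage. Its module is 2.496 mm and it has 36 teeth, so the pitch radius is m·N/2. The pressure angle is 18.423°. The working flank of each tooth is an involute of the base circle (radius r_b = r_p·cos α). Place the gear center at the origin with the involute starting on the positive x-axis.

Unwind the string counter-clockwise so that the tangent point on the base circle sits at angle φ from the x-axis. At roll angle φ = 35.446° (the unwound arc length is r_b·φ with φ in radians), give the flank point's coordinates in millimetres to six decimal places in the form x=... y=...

pitch radius r_p = m·N/2 = 2.496·36/2 = 44.928000
base radius r_b = r_p·cos α = 44.928000·cos 18.423° = 42.625405
roll angle φ = 35.446° = 0.61864941 rad
x = r_b·(cos φ + φ·sin φ) = 42.625405·(0.81466246 + 0.61864941·0.57993541) = 50.018319
y = r_b·(sin φ − φ·cos φ) = 42.625405·(0.57993541 − 0.61864941·0.81466246) = 3.237185

x=50.018319 y=3.237185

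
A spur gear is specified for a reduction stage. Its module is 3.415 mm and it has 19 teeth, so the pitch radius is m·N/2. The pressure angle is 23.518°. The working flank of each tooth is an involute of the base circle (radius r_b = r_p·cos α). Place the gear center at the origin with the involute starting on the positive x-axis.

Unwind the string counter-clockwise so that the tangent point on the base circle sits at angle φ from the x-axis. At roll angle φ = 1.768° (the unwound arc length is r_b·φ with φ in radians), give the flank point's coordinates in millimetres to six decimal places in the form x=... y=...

x=29.761815 y=0.000291

pitch radius r_p = m·N/2 = 3.415·19/2 = 32.442500
base radius r_b = r_p·cos α = 32.442500·cos 23.518° = 29.747656
roll angle φ = 1.768° = 0.03085742 rad
x = r_b·(cos φ + φ·sin φ) = 29.747656·(0.99952395 + 0.03085742·0.03085252) = 29.761815
y = r_b·(sin φ − φ·cos φ) = 29.747656·(0.03085252 − 0.03085742·0.99952395) = 0.000291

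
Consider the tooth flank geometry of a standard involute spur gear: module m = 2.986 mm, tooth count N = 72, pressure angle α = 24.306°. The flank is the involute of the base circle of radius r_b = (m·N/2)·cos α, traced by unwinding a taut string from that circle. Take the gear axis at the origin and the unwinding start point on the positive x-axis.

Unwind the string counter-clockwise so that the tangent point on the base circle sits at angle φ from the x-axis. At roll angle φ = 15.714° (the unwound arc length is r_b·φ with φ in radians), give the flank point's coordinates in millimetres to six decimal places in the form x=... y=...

x=101.583093 y=0.668626

pitch radius r_p = m·N/2 = 2.986·72/2 = 107.496000
base radius r_b = r_p·cos α = 107.496000·cos 24.306° = 97.967574
roll angle φ = 15.714° = 0.27426104 rad
x = r_b·(cos φ + φ·sin φ) = 97.967574·(0.96262560 + 0.27426104·0.27083567) = 101.583093
y = r_b·(sin φ − φ·cos φ) = 97.967574·(0.27083567 − 0.27426104·0.96262560) = 0.668626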